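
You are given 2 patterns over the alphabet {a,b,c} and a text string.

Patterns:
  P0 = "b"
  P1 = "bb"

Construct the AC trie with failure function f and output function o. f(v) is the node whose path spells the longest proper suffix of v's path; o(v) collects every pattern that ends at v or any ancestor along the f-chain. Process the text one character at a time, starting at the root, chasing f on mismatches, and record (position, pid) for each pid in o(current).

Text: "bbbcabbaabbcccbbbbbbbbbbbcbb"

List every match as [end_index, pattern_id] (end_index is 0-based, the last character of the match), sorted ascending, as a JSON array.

Construct AC machine:
Trie (insert patterns):
  0='ε' goto b→1
  1='b' goto b→2  [P0 ends]
  2='bb' goto ·  [P1 ends]

Failure links (BFS by depth):
  n1('b'): parent n0 fail=0; on 'b' 0 → fail=0;  out {0}∪∅={0}
  n2('bb'): parent n1 fail=0; on 'b' 0 → fail=1;  out {1}∪{0}={0,1}

Text stream:
i=0 'b': node 0→1  ** P0@[0:0]
i=1 'b': node 1→2  ** P0@[1:1],P1@[0:1]
i=2 'b': node 2→2 ·f  ** P0@[2:2],P1@[1:2]
i=3 'c': node 2→0 ·f
i=4 'a': node 0→0
i=5 'b': node 0→1  ** P0@[5:5]
i=6 'b': node 1→2  ** P0@[6:6],P1@[5:6]
i=7 'a': node 2→0 ·f
i=8 'a': node 0→0
i=9 'b': node 0→1  ** P0@[9:9]
i=10 'b': node 1→2  ** P0@[10:10],P1@[9:10]
i=11 'c': node 2→0 ·f
i=12 'c': node 0→0
i=13 'c': node 0→0
i=14 'b': node 0→1  ** P0@[14:14]
i=15 'b': node 1→2  ** P0@[15:15],P1@[14:15]
i=16 'b': node 2→2 ·f  ** P0@[16:16],P1@[15:16]
i=17 'b': node 2→2 ·f  ** P0@[17:17],P1@[16:17]
i=18 'b': node 2→2 ·f  ** P0@[18:18],P1@[17:18]
i=19 'b': node 2→2 ·f  ** P0@[19:19],P1@[18:19]
i=20 'b': node 2→2 ·f  ** P0@[20:20],P1@[19:20]
i=21 'b': node 2→2 ·f  ** P0@[21:21],P1@[20:21]
i=22 'b': node 2→2 ·f  ** P0@[22:22],P1@[21:22]
i=23 'b': node 2→2 ·f  ** P0@[23:23],P1@[22:23]
i=24 'b': node 2→2 ·f  ** P0@[24:24],P1@[23:24]
i=25 'c': node 2→0 ·f
i=26 'b': node 0→1  ** P0@[26:26]
i=27 'b': node 1→2  ** P0@[27:27],P1@[26:27]

Result: [[0,0],[1,0],[1,1],[2,0],[2,1],[5,0],[6,0],[6,1],[9,0],[10,0],[10,1],[14,0],[15,0],[15,1],[16,0],[16,1],[17,0],[17,1],[18,0],[18,1],[19,0],[19,1],[20,0],[20,1],[21,0],[21,1],[22,0],[22,1],[23,0],[23,1],[24,0],[24,1],[26,0],[27,0],[27,1]]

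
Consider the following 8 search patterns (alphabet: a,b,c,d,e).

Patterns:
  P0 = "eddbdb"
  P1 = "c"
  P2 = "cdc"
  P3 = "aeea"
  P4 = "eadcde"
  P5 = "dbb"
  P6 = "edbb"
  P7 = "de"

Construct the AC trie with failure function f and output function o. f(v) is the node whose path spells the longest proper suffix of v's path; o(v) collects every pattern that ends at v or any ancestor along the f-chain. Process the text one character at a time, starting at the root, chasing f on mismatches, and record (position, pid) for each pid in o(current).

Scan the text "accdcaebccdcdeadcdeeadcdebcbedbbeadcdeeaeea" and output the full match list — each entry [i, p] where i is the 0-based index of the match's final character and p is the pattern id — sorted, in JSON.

Build automaton:
Trie (insert patterns):
  n0 'ε': a→10 c→7 d→19 e→1
  n1 'e': a→14 d→2
  n2 'ed': b→22 d→3
  n3 'edd': b→4
  n4 'eddb': d→5
  n5 'eddbd': b→6
  n6 'eddbdb': ·  [P0 ends]
  n7 'c': d→8  [P1 ends]
  n8 'cd': c→9
  n9 'cdc': ·  [P2 ends]
  n10 'a': e→11
  n11 'ae': e→12
  n12 'aee': a→13
  n13 'aeea': ·  [P3 ends]
  n14 'ea': d→15
  n15 'ead': c→16
  n16 'eadc': d→17
  n17 'eadcd': e→18
  n18 'eadcde': ·  [P4 ends]
  n19 'd': b→20 e→24
  n20 'db': b→21
  n21 'dbb': ·  [P5 ends]
  n22 'edb': b→23
  n23 'edbb': ·  [P6 ends]
  n24 'de': ·  [P7 ends]

BFS fail/out derivation:
  fail(1) 'e': from fail(0)=0 chase 'e': 0 ⇒ 0;  out=∅∪out(0)=∅
  fail(7) 'c': from fail(0)=0 chase 'c': 0 ⇒ 0;  out={1}∪out(0)={1}
  fail(10) 'a': from fail(0)=0 chase 'a': 0 ⇒ 0;  out=∅∪out(0)=∅
  fail(19) 'd': from fail(0)=0 chase 'd': 0 ⇒ 0;  out=∅∪out(0)=∅
  fail(2) 'ed': from fail(1)=0 chase 'd': 0 ⇒ 19;  out=∅∪out(19)=∅
  fail(8) 'cd': from fail(7)=0 chase 'd': 0 ⇒ 19;  out=∅∪out(19)=∅
  fail(11) 'ae': from fail(10)=0 chase 'e': 0 ⇒ 1;  out=∅∪out(1)=∅
  fail(14) 'ea': from fail(1)=0 chase 'a': 0 ⇒ 10;  out=∅∪out(10)=∅
  fail(20) 'db': from fail(19)=0 chase 'b': 0 ⇒ 0;  out=∅∪out(0)=∅
  fail(24) 'de': from fail(19)=0 chase 'e': 0 ⇒ 1;  out={7}∪out(1)={7}
  fail(3) 'edd': from fail(2)=19 chase 'd': 19→0 ⇒ 19;  out=∅∪out(19)=∅
  fail(9) 'cdc': from fail(8)=19 chase 'c': 19→0 ⇒ 7;  out={2}∪out(7)={1,2}
  fail(12) 'aee': from fail(11)=1 chase 'e': 1→0 ⇒ 1;  out=∅∪out(1)=∅
  fail(15) 'ead': from fail(14)=10 chase 'd': 10→0 ⇒ 19;  out=∅∪out(19)=∅
  fail(21) 'dbb': from fail(20)=0 chase 'b': 0 ⇒ 0;  out={5}∪out(0)={5}
  fail(22) 'edb': from fail(2)=19 chase 'b': 19 ⇒ 20;  out=∅∪out(20)=∅
  fail(4) 'eddb': from fail(3)=19 chase 'b': 19 ⇒ 20;  out=∅∪out(20)=∅
  fail(13) 'aeea': from fail(12)=1 chase 'a': 1 ⇒ 14;  out={3}∪out(14)={3}
  fail(16) 'eadc': from fail(15)=19 chase 'c': 19→0 ⇒ 7;  out=∅∪out(7)={1}
  fail(23) 'edbb': from fail(22)=20 chase 'b': 20 ⇒ 21;  out={6}∪out(21)={5,6}
  fail(5) 'eddbd': from fail(4)=20 chase 'd': 20→0 ⇒ 19;  out=∅∪out(19)=∅
  fail(17) 'eadcd': from fail(16)=7 chase 'd': 7 ⇒ 8;  out=∅∪out(8)=∅
  fail(6) 'eddbdb': from fail(5)=19 chase 'b': 19 ⇒ 20;  out={0}∪out(20)={0}
  fail(18) 'eadcde': from fail(17)=8 chase 'e': 8→19 ⇒ 24;  out={4}∪out(24)={4,7}

Run:
[0] read 'a'  n0⇒n10
[1] read 'c'  n10⇒n7 ·f  ** P1@[1:1]
[2] read 'c'  n7⇒n7 ·f  ** P1@[2:2]
[3] read 'd'  n7⇒n8
[4] read 'c'  n8⇒n9  ** P1@[4:4],P2@[2:4]
[5] read 'a'  n9⇒n10 ·f
[6] read 'e'  n10⇒n11
[7] read 'b'  n11⇒n0 ·f
[8] read 'c'  n0⇒n7  ** P1@[8:8]
[9] read 'c'  n7⇒n7 ·f  ** P1@[9:9]
[10] read 'd'  n7⇒n8
[11] read 'c'  n8⇒n9  ** P1@[11:11],P2@[9:11]
[12] read 'd'  n9⇒n8 ·f
[13] read 'e'  n8⇒n24 ·f  ** P7@[12:13]
[14] read 'a'  n24⇒n14 ·f
[15] read 'd'  n14⇒n15
[16] read 'c'  n15⇒n16  ** P1@[16:16]
[17] read 'd'  n16⇒n17
[18] read 'e'  n17⇒n18  ** P4@[13:18],P7@[17:18]
[19] read 'e'  n18⇒n1 ·f
[20] read 'a'  n1⇒n14
[21] read 'd'  n14⇒n15
[22] read 'c'  n15⇒n16  ** P1@[22:22]
[23] read 'd'  n16⇒n17
[24] read 'e'  n17⇒n18  ** P4@[19:24],P7@[23:24]
[25] read 'b'  n18⇒n0 ·f
[26] read 'c'  n0⇒n7  ** P1@[26:26]
[27] read 'b'  n7⇒n0 ·f
[28] read 'e'  n0⇒n1
[29] read 'd'  n1⇒n2
[30] read 'b'  n2⇒n22
[31] read 'b'  n22⇒n23  ** P5@[29:31],P6@[28:31]
[32] read 'e'  n23⇒n1 ·f
[33] read 'a'  n1⇒n14
[34] read 'd'  n14⇒n15
[35] read 'c'  n15⇒n16  ** P1@[35:35]
[36] read 'd'  n16⇒n17
[37] read 'e'  n17⇒n18  ** P4@[32:37],P7@[36:37]
[38] read 'e'  n18⇒n1 ·f
[39] read 'a'  n1⇒n14
[40] read 'e'  n14⇒n11 ·f
[41] read 'e'  n11⇒n12
[42] read 'a'  n12⇒n13  ** P3@[39:42]

Result: [[1,1],[2,1],[4,1],[4,2],[8,1],[9,1],[11,1],[11,2],[13,7],[16,1],[18,4],[18,7],[22,1],[24,4],[24,7],[26,1],[31,5],[31,6],[35,1],[37,4],[37,7],[42,3]]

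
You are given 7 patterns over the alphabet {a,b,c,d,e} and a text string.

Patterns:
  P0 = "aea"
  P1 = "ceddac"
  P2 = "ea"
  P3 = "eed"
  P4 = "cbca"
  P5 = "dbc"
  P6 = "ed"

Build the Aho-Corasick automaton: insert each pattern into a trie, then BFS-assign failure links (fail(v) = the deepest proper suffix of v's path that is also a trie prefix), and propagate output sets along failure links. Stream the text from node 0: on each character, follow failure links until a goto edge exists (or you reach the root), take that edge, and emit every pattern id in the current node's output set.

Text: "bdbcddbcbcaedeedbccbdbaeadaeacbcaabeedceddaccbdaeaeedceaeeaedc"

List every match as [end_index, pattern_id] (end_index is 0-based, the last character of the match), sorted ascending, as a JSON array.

Construct AC machine:
Trie (insert patterns):
  n0 'ε': a→1 c→4 d→17 e→10
  n1 'a': e→2
  n2 'ae': a→3
  n3 'aea': ·  ←P0
  n4 'c': b→14 e→5
  n5 'ce': d→6
  n6 'ced': d→7
  n7 'cedd': a→8
  n8 'cedda': c→9
  n9 'ceddac': ·  ←P1
  n10 'e': a→11 d→20 e→12
  n11 'ea': ·  ←P2
  n12 'ee': d→13
  n13 'eed': ·  ←P3
  n14 'cb': c→15
  n15 'cbc': a→16
  n16 'cbca': ·  ←P4
  n17 'd': b→18
  n18 'db': c→19
  n19 'dbc': ·  ←P5
  n20 'ed': ·  ←P6

Failure links (BFS by depth):
  n1('a'): parent n0 fail=0; on 'a' 0 → fail=0;  out ∅∪∅=∅
  n4('c'): parent n0 fail=0; on 'c' 0 → fail=0;  out ∅∪∅=∅
  n10('e'): parent n0 fail=0; on 'e' 0 → fail=0;  out ∅∪∅=∅
  n17('d'): parent n0 fail=0; on 'd' 0 → fail=0;  out ∅∪∅=∅
  n2('ae'): parent n1 fail=0; on 'e' 0 → fail=10;  out ∅∪∅=∅
  n5('ce'): parent n4 fail=0; on 'e' 0 → fail=10;  out ∅∪∅=∅
  n11('ea'): parent n10 fail=0; on 'a' 0 → fail=1;  out {2}∪∅={2}
  n12('ee'): parent n10 fail=0; on 'e' 0 → fail=10;  out ∅∪∅=∅
  n14('cb'): parent n4 fail=0; on 'b' 0 → fail=0;  out ∅∪∅=∅
  n18('db'): parent n17 fail=0; on 'b' 0 → fail=0;  out ∅∪∅=∅
  n20('ed'): parent n10 fail=0; on 'd' 0 → fail=17;  out {6}∪∅={6}
  n3('aea'): parent n2 fail=10; on 'a' 10 → fail=11;  out {0}∪{2}={0,2}
  n6('ced'): parent n5 fail=10; on 'd' 10 → fail=20;  out ∅∪{6}={6}
  n13('eed'): parent n12 fail=10; on 'd' 10 → fail=20;  out {3}∪{6}={3,6}
  n15('cbc'): parent n14 fail=0; on 'c' 0 → fail=4;  out ∅∪∅=∅
  n19('dbc'): parent n18 fail=0; on 'c' 0 → fail=4;  out {5}∪∅={5}
  n7('cedd'): parent n6 fail=20; on 'd' 20→17→0 → fail=17;  out ∅∪∅=∅
  n16('cbca'): parent n15 fail=4; on 'a' 4→0 → fail=1;  out {4}∪∅={4}
  n8('cedda'): parent n7 fail=17; on 'a' 17→0 → fail=1;  out ∅∪∅=∅
  n9('ceddac'): parent n8 fail=1; on 'c' 1→0 → fail=4;  out {1}∪∅={1}

Run:
i=0 'b': node 0→0
i=1 'd': node 0→17
i=2 'b': node 17→18
i=3 'c': node 18→19  ** P5@[1:3]
i=4 'd': node 19→17 (via fail)
i=5 'd': node 17→17 (via fail)
i=6 'b': node 17→18
i=7 'c': node 18→19  ** P5@[5:7]
i=8 'b': node 19→14 (via fail)
i=9 'c': node 14→15
i=10 'a': node 15→16  ** P4@[7:10]
i=11 'e': node 16→2 (via fail)
i=12 'd': node 2→20 (via fail)  ** P6@[11:12]
i=13 'e': node 20→10 (via fail)
i=14 'e': node 10→12
i=15 'd': node 12→13  ** P3@[13:15],P6@[14:15]
i=16 'b': node 13→18 (via fail)
i=17 'c': node 18→19  ** P5@[15:17]
i=18 'c': node 19→4 (via fail)
i=19 'b': node 4→14
i=20 'd': node 14→17 (via fail)
i=21 'b': node 17→18
i=22 'a': node 18→1 (via fail)
i=23 'e': node 1→2
i=24 'a': node 2→3  ** P0@[22:24],P2@[23:24]
i=25 'd': node 3→17 (via fail)
i=26 'a': node 17→1 (via fail)
i=27 'e': node 1→2
i=28 'a': node 2→3  ** P0@[26:28],P2@[27:28]
i=29 'c': node 3→4 (via fail)
i=30 'b': node 4→14
i=31 'c': node 14→15
i=32 'a': node 15→16  ** P4@[29:32]
i=33 'a': node 16→1 (via fail)
i=34 'b': node 1→0 (via fail)
i=35 'e': node 0→10
i=36 'e': node 10→12
i=37 'd': node 12→13  ** P3@[35:37],P6@[36:37]
i=38 'c': node 13→4 (via fail)
i=39 'e': node 4→5
i=40 'd': node 5→6  ** P6@[39:40]
i=41 'd': node 6→7
i=42 'a': node 7→8
i=43 'c': node 8→9  ** P1@[38:43]
i=44 'c': node 9→4 (via fail)
i=45 'b': node 4→14
i=46 'd': node 14→17 (via fail)
i=47 'a': node 17→1 (via fail)
i=48 'e': node 1→2
i=49 'a': node 2→3  ** P0@[47:49],P2@[48:49]
i=50 'e': node 3→2 (via fail)
i=51 'e': node 2→12 (via fail)
i=52 'd': node 12→13  ** P3@[50:52],P6@[51:52]
i=53 'c': node 13→4 (via fail)
i=54 'e': node 4→5
i=55 'a': node 5→11 (via fail)  ** P2@[54:55]
i=56 'e': node 11→2 (via fail)
i=57 'e': node 2→12 (via fail)
i=58 'a': node 12→11 (via fail)  ** P2@[57:58]
i=59 'e': node 11→2 (via fail)
i=60 'd': node 2→20 (via fail)  ** P6@[59:60]
i=61 'c': node 20→4 (via fail)

Result: [[3,5],[7,5],[10,4],[12,6],[15,3],[15,6],[17,5],[24,0],[24,2],[28,0],[28,2],[32,4],[37,3],[37,6],[40,6],[43,1],[49,0],[49,2],[52,3],[52,6],[55,2],[58,2],[60,6]]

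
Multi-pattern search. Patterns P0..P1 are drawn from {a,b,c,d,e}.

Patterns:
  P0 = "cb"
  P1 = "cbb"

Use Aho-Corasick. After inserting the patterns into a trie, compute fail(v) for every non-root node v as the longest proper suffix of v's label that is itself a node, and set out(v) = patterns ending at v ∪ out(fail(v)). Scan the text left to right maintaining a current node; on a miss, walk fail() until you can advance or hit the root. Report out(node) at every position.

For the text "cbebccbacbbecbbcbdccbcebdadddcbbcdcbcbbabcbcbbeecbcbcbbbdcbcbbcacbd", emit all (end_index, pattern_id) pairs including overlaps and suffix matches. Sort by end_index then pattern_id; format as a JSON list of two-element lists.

Build:
Trie nodes:
  0='ε' goto c→1
  1='c' goto b→2
  2='cb' goto b→3  ←P0
  3='cbb' goto ·  ←P1

BFS fail/out derivation:
  fail(1) 'c': from fail(0)=0 chase 'c': 0 ⇒ 0;  out=∅∪out(0)=∅
  fail(2) 'cb': from fail(1)=0 chase 'b': 0 ⇒ 0;  out={0}∪out(0)={0}
  fail(3) 'cbb': from fail(2)=0 chase 'b': 0 ⇒ 0;  out={1}∪out(0)={1}

Scan:
[0] read 'c'  n0⇒n1
[1] read 'b'  n1⇒n2  emit P0@[0:1]
[2] read 'e'  n2⇒n0 (fail-walked)
[3] read 'b'  n0⇒n0
[4] read 'c'  n0⇒n1
[5] read 'c'  n1⇒n1 (fail-walked)
[6] read 'b'  n1⇒n2  emit P0@[5:6]
[7] read 'a'  n2⇒n0 (fail-walked)
[8] read 'c'  n0⇒n1
[9] read 'b'  n1⇒n2  emit P0@[8:9]
[10] read 'b'  n2⇒n3  emit P1@[8:10]
[11] read 'e'  n3⇒n0 (fail-walked)
[12] read 'c'  n0⇒n1
[13] read 'b'  n1⇒n2  emit P0@[12:13]
[14] read 'b'  n2⇒n3  emit P1@[12:14]
[15] read 'c'  n3⇒n1 (fail-walked)
[16] read 'b'  n1⇒n2  emit P0@[15:16]
[17] read 'd'  n2⇒n0 (fail-walked)
[18] read 'c'  n0⇒n1
[19] read 'c'  n1⇒n1 (fail-walked)
[20] read 'b'  n1⇒n2  emit P0@[19:20]
[21] read 'c'  n2⇒n1 (fail-walked)
[22] read 'e'  n1⇒n0 (fail-walked)
[23] read 'b'  n0⇒n0
[24] read 'd'  n0⇒n0
[25] read 'a'  n0⇒n0
[26] read 'd'  n0⇒n0
[27] read 'd'  n0⇒n0
[28] read 'd'  n0⇒n0
[29] read 'c'  n0⇒n1
[30] read 'b'  n1⇒n2  emit P0@[29:30]
[31] read 'b'  n2⇒n3  emit P1@[29:31]
[32] read 'c'  n3⇒n1 (fail-walked)
[33] read 'd'  n1⇒n0 (fail-walked)
[34] read 'c'  n0⇒n1
[35] read 'b'  n1⇒n2  emit P0@[34:35]
[36] read 'c'  n2⇒n1 (fail-walked)
[37] read 'b'  n1⇒n2  emit P0@[36:37]
[38] read 'b'  n2⇒n3  emit P1@[36:38]
[39] read 'a'  n3⇒n0 (fail-walked)
[40] read 'b'  n0⇒n0
[41] read 'c'  n0⇒n1
[42] read 'b'  n1⇒n2  emit P0@[41:42]
[43] read 'c'  n2⇒n1 (fail-walked)
[44] read 'b'  n1⇒n2  emit P0@[43:44]
[45] read 'b'  n2⇒n3  emit P1@[43:45]
[46] read 'e'  n3⇒n0 (fail-walked)
[47] read 'e'  n0⇒n0
[48] read 'c'  n0⇒n1
[49] read 'b'  n1⇒n2  emit P0@[48:49]
[50] read 'c'  n2⇒n1 (fail-walked)
[51] read 'b'  n1⇒n2  emit P0@[50:51]
[52] read 'c'  n2⇒n1 (fail-walked)
[53] read 'b'  n1⇒n2  emit P0@[52:53]
[54] read 'b'  n2⇒n3  emit P1@[52:54]
[55] read 'b'  n3⇒n0 (fail-walked)
[56] read 'd'  n0⇒n0
[57] read 'c'  n0⇒n1
[58] read 'b'  n1⇒n2  emit P0@[57:58]
[59] read 'c'  n2⇒n1 (fail-walked)
[60] read 'b'  n1⇒n2  emit P0@[59:60]
[61] read 'b'  n2⇒n3  emit P1@[59:61]
[62] read 'c'  n3⇒n1 (fail-walked)
[63] read 'a'  n1⇒n0 (fail-walked)
[64] read 'c'  n0⇒n1
[65] read 'b'  n1⇒n2  emit P0@[64:65]
[66] read 'd'  n2⇒n0 (fail-walked)

All matches (sorted): [[1,0],[6,0],[9,0],[10,1],[13,0],[14,1],[16,0],[20,0],[30,0],[31,1],[35,0],[37,0],[38,1],[42,0],[44,0],[45,1],[49,0],[51,0],[53,0],[54,1],[58,0],[60,0],[61,1],[65,0]]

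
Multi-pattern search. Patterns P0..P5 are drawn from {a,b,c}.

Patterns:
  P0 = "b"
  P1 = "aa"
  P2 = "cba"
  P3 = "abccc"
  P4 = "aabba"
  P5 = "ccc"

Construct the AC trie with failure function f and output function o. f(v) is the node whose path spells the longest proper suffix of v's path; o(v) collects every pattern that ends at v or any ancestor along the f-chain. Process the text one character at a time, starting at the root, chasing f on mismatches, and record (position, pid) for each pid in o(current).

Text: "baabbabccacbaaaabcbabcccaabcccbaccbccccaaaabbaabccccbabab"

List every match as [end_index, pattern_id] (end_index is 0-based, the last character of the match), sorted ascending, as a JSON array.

Build automaton:
Trie (insert patterns):
  0='ε' goto a→2 b→1 c→4
  1='b' goto ·  [P0 ends]
  2='a' goto a→3 b→7
  3='aa' goto b→11  [P1 ends]
  4='c' goto b→5 c→14
  5='cb' goto a→6
  6='cba' goto ·  [P2 ends]
  7='ab' goto c→8
  8='abc' goto c→9
  9='abcc' goto c→10
  10='abccc' goto ·  [P3 ends]
  11='aab' goto b→12
  12='aabb' goto a→13
  13='aabba' goto ·  [P4 ends]
  14='cc' goto c→15
  15='ccc' goto ·  [P5 ends]

BFS fail/out derivation:
  fail(1) 'b': from fail(0)=0 chase 'b': 0 ⇒ 0;  out={0}∪out(0)={0}
  fail(2) 'a': from fail(0)=0 chase 'a': 0 ⇒ 0;  out=∅∪out(0)=∅
  fail(4) 'c': from fail(0)=0 chase 'c': 0 ⇒ 0;  out=∅∪out(0)=∅
  fail(3) 'aa': from fail(2)=0 chase 'a': 0 ⇒ 2;  out={1}∪out(2)={1}
  fail(5) 'cb': from fail(4)=0 chase 'b': 0 ⇒ 1;  out=∅∪out(1)={0}
  fail(7) 'ab': from fail(2)=0 chase 'b': 0 ⇒ 1;  out=∅∪out(1)={0}
  fail(14) 'cc': from fail(4)=0 chase 'c': 0 ⇒ 4;  out=∅∪out(4)=∅
  fail(6) 'cba': from fail(5)=1 chase 'a': 1→0 ⇒ 2;  out={2}∪out(2)={2}
  fail(8) 'abc': from fail(7)=1 chase 'c': 1→0 ⇒ 4;  out=∅∪out(4)=∅
  fail(11) 'aab': from fail(3)=2 chase 'b': 2 ⇒ 7;  out=∅∪out(7)={0}
  fail(15) 'ccc': from fail(14)=4 chase 'c': 4 ⇒ 14;  out={5}∪out(14)={5}
  fail(9) 'abcc': from fail(8)=4 chase 'c': 4 ⇒ 14;  out=∅∪out(14)=∅
  fail(12) 'aabb': from fail(11)=7 chase 'b': 7→1→0 ⇒ 1;  out=∅∪out(1)={0}
  fail(10) 'abccc': from fail(9)=14 chase 'c': 14 ⇒ 15;  out={3}∪out(15)={3,5}
  fail(13) 'aabba': from fail(12)=1 chase 'a': 1→0 ⇒ 2;  out={4}∪out(2)={4}

Run:
i=0 'b': node 0→1  → match P0@[0:0]
i=1 'a': node 1→2 (fail-walked)
i=2 'a': node 2→3  → match P1@[1:2]
i=3 'b': node 3→11  → match P0@[3:3]
i=4 'b': node 11→12  → match P0@[4:4]
i=5 'a': node 12→13  → match P4@[1:5]
i=6 'b': node 13→7 (fail-walked)  → match P0@[6:6]
i=7 'c': node 7→8
i=8 'c': node 8→9
i=9 'a': node 9→2 (fail-walked)
i=10 'c': node 2→4 (fail-walked)
i=11 'b': node 4→5  → match P0@[11:11]
i=12 'a': node 5→6  → match P2@[10:12]
i=13 'a': node 6→3 (fail-walked)  → match P1@[12:13]
i=14 'a': node 3→3 (fail-walked)  → match P1@[13:14]
i=15 'a': node 3→3 (fail-walked)  → match P1@[14:15]
i=16 'b': node 3→11  → match P0@[16:16]
i=17 'c': node 11→8 (fail-walked)
i=18 'b': node 8→5 (fail-walked)  → match P0@[18:18]
i=19 'a': node 5→6  → match P2@[17:19]
i=20 'b': node 6→7 (fail-walked)  → match P0@[20:20]
i=21 'c': node 7→8
i=22 'c': node 8→9
i=23 'c': node 9→10  → match P3@[19:23],P5@[21:23]
i=24 'a': node 10→2 (fail-walked)
i=25 'a': node 2→3  → match P1@[24:25]
i=26 'b': node 3→11  → match P0@[26:26]
i=27 'c': node 11→8 (fail-walked)
i=28 'c': node 8→9
i=29 'c': node 9→10  → match P3@[25:29],P5@[27:29]
i=30 'b': node 10→5 (fail-walked)  → match P0@[30:30]
i=31 'a': node 5→6  → match P2@[29:31]
i=32 'c': node 6→4 (fail-walked)
i=33 'c': node 4→14
i=34 'b': node 14→5 (fail-walked)  → match P0@[34:34]
i=35 'c': node 5→4 (fail-walked)
i=36 'c': node 4→14
i=37 'c': node 14→15  → match P5@[35:37]
i=38 'c': node 15→15 (fail-walked)  → match P5@[36:38]
i=39 'a': node 15→2 (fail-walked)
i=40 'a': node 2→3  → match P1@[39:40]
i=41 'a': node 3→3 (fail-walked)  → match P1@[40:41]
i=42 'a': node 3→3 (fail-walked)  → match P1@[41:42]
i=43 'b': node 3→11  → match P0@[43:43]
i=44 'b': node 11→12  → match P0@[44:44]
i=45 'a': node 12→13  → match P4@[41:45]
i=46 'a': node 13→3 (fail-walked)  → match P1@[45:46]
i=47 'b': node 3→11  → match P0@[47:47]
i=48 'c': node 11→8 (fail-walked)
i=49 'c': node 8→9
i=50 'c': node 9→10  → match P3@[46:50],P5@[48:50]
i=51 'c': node 10→15 (fail-walked)  → match P5@[49:51]
i=52 'b': node 15→5 (fail-walked)  → match P0@[52:52]
i=53 'a': node 5→6  → match P2@[51:53]
i=54 'b': node 6→7 (fail-walked)  → match P0@[54:54]
i=55 'a': node 7→2 (fail-walked)
i=56 'b': node 2→7  → match P0@[56:56]

Result: [[0,0],[2,1],[3,0],[4,0],[5,4],[6,0],[11,0],[12,2],[13,1],[14,1],[15,1],[16,0],[18,0],[19,2],[20,0],[23,3],[23,5],[25,1],[26,0],[29,3],[29,5],[30,0],[31,2],[34,0],[37,5],[38,5],[40,1],[41,1],[42,1],[43,0],[44,0],[45,4],[46,1],[47,0],[50,3],[50,5],[51,5],[52,0],[53,2],[54,0],[56,0]]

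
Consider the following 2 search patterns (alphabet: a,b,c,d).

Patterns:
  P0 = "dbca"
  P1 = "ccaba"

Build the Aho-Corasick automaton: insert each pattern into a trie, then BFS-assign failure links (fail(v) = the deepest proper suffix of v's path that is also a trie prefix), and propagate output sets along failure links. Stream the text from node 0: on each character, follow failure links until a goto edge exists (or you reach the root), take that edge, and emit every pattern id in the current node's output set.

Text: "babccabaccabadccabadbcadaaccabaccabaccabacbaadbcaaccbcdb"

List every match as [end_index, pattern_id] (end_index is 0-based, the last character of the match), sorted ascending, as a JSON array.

Build automaton:
Trie (insert patterns):
  0='ε' goto c→5 d→1
  1='d' goto b→2
  2='db' goto c→3
  3='dbc' goto a→4
  4='dbca' goto ·  [P0 ends]
  5='c' goto c→6
  6='cc' goto a→7
  7='cca' goto b→8
  8='ccab' goto a→9
  9='ccaba' goto ·  [P1 ends]

BFS fail/out derivation:
  fail(1) 'd': from fail(0)=0 chase 'd': 0 ⇒ 0;  out=∅∪out(0)=∅
  fail(5) 'c': from fail(0)=0 chase 'c': 0 ⇒ 0;  out=∅∪out(0)=∅
  fail(2) 'db': from fail(1)=0 chase 'b': 0 ⇒ 0;  out=∅∪out(0)=∅
  fail(6) 'cc': from fail(5)=0 chase 'c': 0 ⇒ 5;  out=∅∪out(5)=∅
  fail(3) 'dbc': from fail(2)=0 chase 'c': 0 ⇒ 5;  out=∅∪out(5)=∅
  fail(7) 'cca': from fail(6)=5 chase 'a': 5→0 ⇒ 0;  out=∅∪out(0)=∅
  fail(4) 'dbca': from fail(3)=5 chase 'a': 5→0 ⇒ 0;  out={0}∪out(0)={0}
  fail(8) 'ccab': from fail(7)=0 chase 'b': 0 ⇒ 0;  out=∅∪out(0)=∅
  fail(9) 'ccaba': from fail(8)=0 chase 'a': 0 ⇒ 0;  out={1}∪out(0)={1}

Scan:
[0] read 'b'  n0⇒n0
[1] read 'a'  n0⇒n0
[2] read 'b'  n0⇒n0
[3] read 'c'  n0⇒n5
[4] read 'c'  n5⇒n6
[5] read 'a'  n6⇒n7
[6] read 'b'  n7⇒n8
[7] read 'a'  n8⇒n9  ** P1@[3:7]
[8] read 'c'  n9⇒n5 (fail-walked)
[9] read 'c'  n5⇒n6
[10] read 'a'  n6⇒n7
[11] read 'b'  n7⇒n8
[12] read 'a'  n8⇒n9  ** P1@[8:12]
[13] read 'd'  n9⇒n1 (fail-walked)
[14] read 'c'  n1⇒n5 (fail-walked)
[15] read 'c'  n5⇒n6
[16] read 'a'  n6⇒n7
[17] read 'b'  n7⇒n8
[18] read 'a'  n8⇒n9  ** P1@[14:18]
[19] read 'd'  n9⇒n1 (fail-walked)
[20] read 'b'  n1⇒n2
[21] read 'c'  n2⇒n3
[22] read 'a'  n3⇒n4  ** P0@[19:22]
[23] read 'd'  n4⇒n1 (fail-walked)
[24] read 'a'  n1⇒n0 (fail-walked)
[25] read 'a'  n0⇒n0
[26] read 'c'  n0⇒n5
[27] read 'c'  n5⇒n6
[28] read 'a'  n6⇒n7
[29] read 'b'  n7⇒n8
[30] read 'a'  n8⇒n9  ** P1@[26:30]
[31] read 'c'  n9⇒n5 (fail-walked)
[32] read 'c'  n5⇒n6
[33] read 'a'  n6⇒n7
[34] read 'b'  n7⇒n8
[35] read 'a'  n8⇒n9  ** P1@[31:35]
[36] read 'c'  n9⇒n5 (fail-walked)
[37] read 'c'  n5⇒n6
[38] read 'a'  n6⇒n7
[39] read 'b'  n7⇒n8
[40] read 'a'  n8⇒n9  ** P1@[36:40]
[41] read 'c'  n9⇒n5 (fail-walked)
[42] read 'b'  n5⇒n0 (fail-walked)
[43] read 'a'  n0⇒n0
[44] read 'a'  n0⇒n0
[45] read 'd'  n0⇒n1
[46] read 'b'  n1⇒n2
[47] read 'c'  n2⇒n3
[48] read 'a'  n3⇒n4  ** P0@[45:48]
[49] read 'a'  n4⇒n0 (fail-walked)
[50] read 'c'  n0⇒n5
[51] read 'c'  n5⇒n6
[52] read 'b'  n6⇒n0 (fail-walked)
[53] read 'c'  n0⇒n5
[54] read 'd'  n5⇒n1 (fail-walked)
[55] read 'b'  n1⇒n2

All matches (sorted): [[7,1],[12,1],[18,1],[22,0],[30,1],[35,1],[40,1],[48,0]]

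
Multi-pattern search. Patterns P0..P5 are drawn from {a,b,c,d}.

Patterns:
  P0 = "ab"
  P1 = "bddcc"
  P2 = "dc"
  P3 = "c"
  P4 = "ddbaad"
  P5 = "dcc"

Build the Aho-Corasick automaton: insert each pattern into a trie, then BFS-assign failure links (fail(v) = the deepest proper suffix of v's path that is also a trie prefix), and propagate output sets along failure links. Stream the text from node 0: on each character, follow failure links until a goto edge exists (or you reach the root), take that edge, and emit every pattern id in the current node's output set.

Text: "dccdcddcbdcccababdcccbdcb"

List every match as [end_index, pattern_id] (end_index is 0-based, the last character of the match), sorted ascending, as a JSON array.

Construct AC machine:
Trie nodes:
  n0 'ε': a→1 b→3 c→10 d→8
  n1 'a': b→2
  n2 'ab': ·  ←P0
  n3 'b': d→4
  n4 'bd': d→5
  n5 'bdd': c→6
  n6 'bddc': c→7
  n7 'bddcc': ·  ←P1
  n8 'd': c→9 d→11
  n9 'dc': c→16  ←P2
  n10 'c': ·  ←P3
  n11 'dd': b→12
  n12 'ddb': a→13
  n13 'ddba': a→14
  n14 'ddbaa': d→15
  n15 'ddbaad': ·  ←P4
  n16 'dcc': ·  ←P5

Failure links (BFS by depth):
  n1('a'): parent n0 fail=0; on 'a' 0 → fail=0;  out ∅∪∅=∅
  n3('b'): parent n0 fail=0; on 'b' 0 → fail=0;  out ∅∪∅=∅
  n8('d'): parent n0 fail=0; on 'd' 0 → fail=0;  out ∅∪∅=∅
  n10('c'): parent n0 fail=0; on 'c' 0 → fail=0;  out {3}∪∅={3}
  n2('ab'): parent n1 fail=0; on 'b' 0 → fail=3;  out {0}∪∅={0}
  n4('bd'): parent n3 fail=0; on 'd' 0 → fail=8;  out ∅∪∅=∅
  n9('dc'): parent n8 fail=0; on 'c' 0 → fail=10;  out {2}∪{3}={2,3}
  n11('dd'): parent n8 fail=0; on 'd' 0 → fail=8;  out ∅∪∅=∅
  n5('bdd'): parent n4 fail=8; on 'd' 8 → fail=11;  out ∅∪∅=∅
  n12('ddb'): parent n11 fail=8; on 'b' 8→0 → fail=3;  out ∅∪∅=∅
  n16('dcc'): parent n9 fail=10; on 'c' 10→0 → fail=10;  out {5}∪{3}={3,5}
  n6('bddc'): parent n5 fail=11; on 'c' 11→8 → fail=9;  out ∅∪{2,3}={2,3}
  n13('ddba'): parent n12 fail=3; on 'a' 3→0 → fail=1;  out ∅∪∅=∅
  n7('bddcc'): parent n6 fail=9; on 'c' 9 → fail=16;  out {1}∪{3,5}={1,3,5}
  n14('ddbaa'): parent n13 fail=1; on 'a' 1→0 → fail=1;  out ∅∪∅=∅
  n15('ddbaad'): parent n14 fail=1; on 'd' 1→0 → fail=8;  out {4}∪∅={4}

Run:
i=0 'd': node 0→8
i=1 'c': node 8→9  emit P2@[0:1],P3@[1:1]
i=2 'c': node 9→16  emit P3@[2:2],P5@[0:2]
i=3 'd': node 16→8 (via fail)
i=4 'c': node 8→9  emit P2@[3:4],P3@[4:4]
i=5 'd': node 9→8 (via fail)
i=6 'd': node 8→11
i=7 'c': node 11→9 (via fail)  emit P2@[6:7],P3@[7:7]
i=8 'b': node 9→3 (via fail)
i=9 'd': node 3→4
i=10 'c': node 4→9 (via fail)  emit P2@[9:10],P3@[10:10]
i=11 'c': node 9→16  emit P3@[11:11],P5@[9:11]
i=12 'c': node 16→10 (via fail)  emit P3@[12:12]
i=13 'a': node 10→1 (via fail)
i=14 'b': node 1→2  emit P0@[13:14]
i=15 'a': node 2→1 (via fail)
i=16 'b': node 1→2  emit P0@[15:16]
i=17 'd': node 2→4 (via fail)
i=18 'c': node 4→9 (via fail)  emit P2@[17:18],P3@[18:18]
i=19 'c': node 9→16  emit P3@[19:19],P5@[17:19]
i=20 'c': node 16→10 (via fail)  emit P3@[20:20]
i=21 'b': node 10→3 (via fail)
i=22 'd': node 3→4
i=23 'c': node 4→9 (via fail)  emit P2@[22:23],P3@[23:23]
i=24 'b': node 9→3 (via fail)

All matches (sorted): [[1,2],[1,3],[2,3],[2,5],[4,2],[4,3],[7,2],[7,3],[10,2],[10,3],[11,3],[11,5],[12,3],[14,0],[16,0],[18,2],[18,3],[19,3],[19,5],[20,3],[23,2],[23,3]]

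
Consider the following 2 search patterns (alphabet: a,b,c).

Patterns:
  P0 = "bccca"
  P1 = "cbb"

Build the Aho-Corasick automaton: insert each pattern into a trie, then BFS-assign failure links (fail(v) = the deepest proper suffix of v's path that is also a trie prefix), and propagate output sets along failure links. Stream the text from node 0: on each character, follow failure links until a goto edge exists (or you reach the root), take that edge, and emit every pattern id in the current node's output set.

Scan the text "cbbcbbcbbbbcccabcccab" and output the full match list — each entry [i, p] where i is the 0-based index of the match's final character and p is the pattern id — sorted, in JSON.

Construct AC machine:
Trie nodes:
  0='ε' goto b→1 c→6
  1='b' goto c→2
  2='bc' goto c→3
  3='bcc' goto c→4
  4='bccc' goto a→5
  5='bccca' goto ·  [P0 ends]
  6='c' goto b→7
  7='cb' goto b→8
  8='cbb' goto ·  [P1 ends]

BFS fail/out derivation:
  fail(1) 'b': from fail(0)=0 chase 'b': 0 ⇒ 0;  out=∅∪out(0)=∅
  fail(6) 'c': from fail(0)=0 chase 'c': 0 ⇒ 0;  out=∅∪out(0)=∅
  fail(2) 'bc': from fail(1)=0 chase 'c': 0 ⇒ 6;  out=∅∪out(6)=∅
  fail(7) 'cb': from fail(6)=0 chase 'b': 0 ⇒ 1;  out=∅∪out(1)=∅
  fail(3) 'bcc': from fail(2)=6 chase 'c': 6→0 ⇒ 6;  out=∅∪out(6)=∅
  fail(8) 'cbb': from fail(7)=1 chase 'b': 1→0 ⇒ 1;  out={1}∪out(1)={1}
  fail(4) 'bccc': from fail(3)=6 chase 'c': 6→0 ⇒ 6;  out=∅∪out(6)=∅
  fail(5) 'bccca': from fail(4)=6 chase 'a': 6→0 ⇒ 0;  out={0}∪out(0)={0}

Text stream:
i=0 'c': node 0→6
i=1 'b': node 6→7
i=2 'b': node 7→8  → match P1@[0:2]
i=3 'c': node 8→2 (fail-walked)
i=4 'b': node 2→7 (fail-walked)
i=5 'b': node 7→8  → match P1@[3:5]
i=6 'c': node 8→2 (fail-walked)
i=7 'b': node 2→7 (fail-walked)
i=8 'b': node 7→8  → match P1@[6:8]
i=9 'b': node 8→1 (fail-walked)
i=10 'b': node 1→1 (fail-walked)
i=11 'c': node 1→2
i=12 'c': node 2→3
i=13 'c': node 3→4
i=14 'a': node 4→5  → match P0@[10:14]
i=15 'b': node 5→1 (fail-walked)
i=16 'c': node 1→2
i=17 'c': node 2→3
i=18 'c': node 3→4
i=19 'a': node 4→5  → match P0@[15:19]
i=20 'b': node 5→1 (fail-walked)

All matches (sorted): [[2,1],[5,1],[8,1],[14,0],[19,0]]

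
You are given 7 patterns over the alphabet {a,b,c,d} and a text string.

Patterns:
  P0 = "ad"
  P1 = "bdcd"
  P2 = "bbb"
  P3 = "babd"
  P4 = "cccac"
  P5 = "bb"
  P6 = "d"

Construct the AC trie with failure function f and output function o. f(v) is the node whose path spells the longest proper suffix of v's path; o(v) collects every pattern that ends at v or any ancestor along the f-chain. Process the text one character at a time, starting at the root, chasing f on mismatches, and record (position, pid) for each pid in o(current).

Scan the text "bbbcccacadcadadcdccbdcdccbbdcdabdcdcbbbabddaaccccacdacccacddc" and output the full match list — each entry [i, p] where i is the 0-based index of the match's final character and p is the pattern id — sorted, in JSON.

Construct AC machine:
Trie (insert patterns):
  0='ε' goto a→1 b→3 c→12 d→17
  1='a' goto d→2
  2='ad' goto ·  [P0 ends]
  3='b' goto a→9 b→7 d→4
  4='bd' goto c→5
  5='bdc' goto d→6
  6='bdcd' goto ·  [P1 ends]
  7='bb' goto b→8  [P5 ends]
  8='bbb' goto ·  [P2 ends]
  9='ba' goto b→10
  10='bab' goto d→11
  11='babd' goto ·  [P3 ends]
  12='c' goto c→13
  13='cc' goto c→14
  14='ccc' goto a→15
  15='ccca' goto c→16
  16='cccac' goto ·  [P4 ends]
  17='d' goto ·  [P6 ends]

BFS fail/out derivation:
  fail(1) 'a': from fail(0)=0 chase 'a': 0 ⇒ 0;  out=∅∪out(0)=∅
  fail(3) 'b': from fail(0)=0 chase 'b': 0 ⇒ 0;  out=∅∪out(0)=∅
  fail(12) 'c': from fail(0)=0 chase 'c': 0 ⇒ 0;  out=∅∪out(0)=∅
  fail(17) 'd': from fail(0)=0 chase 'd': 0 ⇒ 0;  out={6}∪out(0)={6}
  fail(2) 'ad': from fail(1)=0 chase 'd': 0 ⇒ 17;  out={0}∪out(17)={0,6}
  fail(4) 'bd': from fail(3)=0 chase 'd': 0 ⇒ 17;  out=∅∪out(17)={6}
  fail(7) 'bb': from fail(3)=0 chase 'b': 0 ⇒ 3;  out={5}∪out(3)={5}
  fail(9) 'ba': from fail(3)=0 chase 'a': 0 ⇒ 1;  out=∅∪out(1)=∅
  fail(13) 'cc': from fail(12)=0 chase 'c': 0 ⇒ 12;  out=∅∪out(12)=∅
  fail(5) 'bdc': from fail(4)=17 chase 'c': 17→0 ⇒ 12;  out=∅∪out(12)=∅
  fail(8) 'bbb': from fail(7)=3 chase 'b': 3 ⇒ 7;  out={2}∪out(7)={2,5}
  fail(10) 'bab': from fail(9)=1 chase 'b': 1→0 ⇒ 3;  out=∅∪out(3)=∅
  fail(14) 'ccc': from fail(13)=12 chase 'c': 12 ⇒ 13;  out=∅∪out(13)=∅
  fail(6) 'bdcd': from fail(5)=12 chase 'd': 12→0 ⇒ 17;  out={1}∪out(17)={1,6}
  fail(11) 'babd': from fail(10)=3 chase 'd': 3 ⇒ 4;  out={3}∪out(4)={3,6}
  fail(15) 'ccca': from fail(14)=13 chase 'a': 13→12→0 ⇒ 1;  out=∅∪out(1)=∅
  fail(16) 'cccac': from fail(15)=1 chase 'c': 1→0 ⇒ 12;  out={4}∪out(12)={4}

Scan:
pos 0 'b': at 3
pos 1 'b': at 7  → match P5@[0:1]
pos 2 'b': at 8  → match P2@[0:2],P5@[1:2]
pos 3 'c': at 12 ·f
pos 4 'c': at 13
pos 5 'c': at 14
pos 6 'a': at 15
pos 7 'c': at 16  → match P4@[3:7]
pos 8 'a': at 1 ·f
pos 9 'd': at 2  → match P0@[8:9],P6@[9:9]
pos 10 'c': at 12 ·f
pos 11 'a': at 1 ·f
pos 12 'd': at 2  → match P0@[11:12],P6@[12:12]
pos 13 'a': at 1 ·f
pos 14 'd': at 2  → match P0@[13:14],P6@[14:14]
pos 15 'c': at 12 ·f
pos 16 'd': at 17 ·f  → match P6@[16:16]
pos 17 'c': at 12 ·f
pos 18 'c': at 13
pos 19 'b': at 3 ·f
pos 20 'd': at 4  → match P6@[20:20]
pos 21 'c': at 5
pos 22 'd': at 6  → match P1@[19:22],P6@[22:22]
pos 23 'c': at 12 ·f
pos 24 'c': at 13
pos 25 'b': at 3 ·f
pos 26 'b': at 7  → match P5@[25:26]
pos 27 'd': at 4 ·f  → match P6@[27:27]
pos 28 'c': at 5
pos 29 'd': at 6  → match P1@[26:29],P6@[29:29]
pos 30 'a': at 1 ·f
pos 31 'b': at 3 ·f
pos 32 'd': at 4  → match P6@[32:32]
pos 33 'c': at 5
pos 34 'd': at 6  → match P1@[31:34],P6@[34:34]
pos 35 'c': at 12 ·f
pos 36 'b': at 3 ·f
pos 37 'b': at 7  → match P5@[36:37]
pos 38 'b': at 8  → match P2@[36:38],P5@[37:38]
pos 39 'a': at 9 ·f
pos 40 'b': at 10
pos 41 'd': at 11  → match P3@[38:41],P6@[41:41]
pos 42 'd': at 17 ·f  → match P6@[42:42]
pos 43 'a': at 1 ·f
pos 44 'a': at 1 ·f
pos 45 'c': at 12 ·f
pos 46 'c': at 13
pos 47 'c': at 14
pos 48 'c': at 14 ·f
pos 49 'a': at 15
pos 50 'c': at 16  → match P4@[46:50]
pos 51 'd': at 17 ·f  → match P6@[51:51]
pos 52 'a': at 1 ·f
pos 53 'c': at 12 ·f
pos 54 'c': at 13
pos 55 'c': at 14
pos 56 'a': at 15
pos 57 'c': at 16  → match P4@[53:57]
pos 58 'd': at 17 ·f  → match P6@[58:58]
pos 59 'd': at 17 ·f  → match P6@[59:59]
pos 60 'c': at 12 ·f

Matches: [[1,5],[2,2],[2,5],[7,4],[9,0],[9,6],[12,0],[12,6],[14,0],[14,6],[16,6],[20,6],[22,1],[22,6],[26,5],[27,6],[29,1],[29,6],[32,6],[34,1],[34,6],[37,5],[38,2],[38,5],[41,3],[41,6],[42,6],[50,4],[51,6],[57,4],[58,6],[59,6]]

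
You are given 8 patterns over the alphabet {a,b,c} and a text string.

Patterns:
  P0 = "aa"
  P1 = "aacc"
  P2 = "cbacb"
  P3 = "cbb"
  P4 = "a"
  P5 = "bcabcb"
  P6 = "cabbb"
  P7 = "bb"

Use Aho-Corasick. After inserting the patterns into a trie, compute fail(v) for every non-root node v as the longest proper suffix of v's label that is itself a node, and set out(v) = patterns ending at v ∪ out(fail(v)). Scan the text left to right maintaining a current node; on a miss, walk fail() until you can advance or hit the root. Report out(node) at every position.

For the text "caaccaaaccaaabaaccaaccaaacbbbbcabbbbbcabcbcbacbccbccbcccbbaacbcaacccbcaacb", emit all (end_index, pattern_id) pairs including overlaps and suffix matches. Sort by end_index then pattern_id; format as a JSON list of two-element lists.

Build automaton:
Trie nodes:
  0='ε' goto a→1 b→11 c→5
  1='a' goto a→2  [P4 ends]
  2='aa' goto c→3  [P0 ends]
  3='aac' goto c→4
  4='aacc' goto ·  [P1 ends]
  5='c' goto a→17 b→6
  6='cb' goto a→7 b→10
  7='cba' goto c→8
  8='cbac' goto b→9
  9='cbacb' goto ·  [P2 ends]
  10='cbb' goto ·  [P3 ends]
  11='b' goto b→21 c→12
  12='bc' goto a→13
  13='bca' goto b→14
  14='bcab' goto c→15
  15='bcabc' goto b→16
  16='bcabcb' goto ·  [P5 ends]
  17='ca' goto b→18
  18='cab' goto b→19
  19='cabb' goto b→20
  20='cabbb' goto ·  [P6 ends]
  21='bb' goto ·  [P7 ends]

BFS fail/out derivation:
  n1('a'): parent n0 fail=0; on 'a' 0 → fail=0;  out {4}∪∅={4}
  n5('c'): parent n0 fail=0; on 'c' 0 → fail=0;  out ∅∪∅=∅
  n11('b'): parent n0 fail=0; on 'b' 0 → fail=0;  out ∅∪∅=∅
  n2('aa'): parent n1 fail=0; on 'a' 0 → fail=1;  out {0}∪{4}={0,4}
  n6('cb'): parent n5 fail=0; on 'b' 0 → fail=11;  out ∅∪∅=∅
  n12('bc'): parent n11 fail=0; on 'c' 0 → fail=5;  out ∅∪∅=∅
  n17('ca'): parent n5 fail=0; on 'a' 0 → fail=1;  out ∅∪{4}={4}
  n21('bb'): parent n11 fail=0; on 'b' 0 → fail=11;  out {7}∪∅={7}
  n3('aac'): parent n2 fail=1; on 'c' 1→0 → fail=5;  out ∅∪∅=∅
  n7('cba'): parent n6 fail=11; on 'a' 11→0 → fail=1;  out ∅∪{4}={4}
  n10('cbb'): parent n6 fail=11; on 'b' 11 → fail=21;  out {3}∪{7}={3,7}
  n13('bca'): parent n12 fail=5; on 'a' 5 → fail=17;  out ∅∪{4}={4}
  n18('cab'): parent n17 fail=1; on 'b' 1→0 → fail=11;  out ∅∪∅=∅
  n4('aacc'): parent n3 fail=5; on 'c' 5→0 → fail=5;  out {1}∪∅={1}
  n8('cbac'): parent n7 fail=1; on 'c' 1→0 → fail=5;  out ∅∪∅=∅
  n14('bcab'): parent n13 fail=17; on 'b' 17 → fail=18;  out ∅∪∅=∅
  n19('cabb'): parent n18 fail=11; on 'b' 11 → fail=21;  out ∅∪{7}={7}
  n9('cbacb'): parent n8 fail=5; on 'b' 5 → fail=6;  out {2}∪∅={2}
  n15('bcabc'): parent n14 fail=18; on 'c' 18→11 → fail=12;  out ∅∪∅=∅
  n20('cabbb'): parent n19 fail=21; on 'b' 21→11 → fail=21;  out {6}∪{7}={6,7}
  n16('bcabcb'): parent n15 fail=12; on 'b' 12→5 → fail=6;  out {5}∪∅={5}

Run:
[0] read 'c'  n0⇒n5
[1] read 'a'  n5⇒n17  emit P4@[1:1]
[2] read 'a'  n17⇒n2 (via fail)  emit P0@[1:2],P4@[2:2]
[3] read 'c'  n2⇒n3
[4] read 'c'  n3⇒n4  emit P1@[1:4]
[5] read 'a'  n4⇒n17 (via fail)  emit P4@[5:5]
[6] read 'a'  n17⇒n2 (via fail)  emit P0@[5:6],P4@[6:6]
[7] read 'a'  n2⇒n2 (via fail)  emit P0@[6:7],P4@[7:7]
[8] read 'c'  n2⇒n3
[9] read 'c'  n3⇒n4  emit P1@[6:9]
[10] read 'a'  n4⇒n17 (via fail)  emit P4@[10:10]
[11] read 'a'  n17⇒n2 (via fail)  emit P0@[10:11],P4@[11:11]
[12] read 'a'  n2⇒n2 (via fail)  emit P0@[11:12],P4@[12:12]
[13] read 'b'  n2⇒n11 (via fail)
[14] read 'a'  n11⇒n1 (via fail)  emit P4@[14:14]
[15] read 'a'  n1⇒n2  emit P0@[14:15],P4@[15:15]
[16] read 'c'  n2⇒n3
[17] read 'c'  n3⇒n4  emit P1@[14:17]
[18] read 'a'  n4⇒n17 (via fail)  emit P4@[18:18]
[19] read 'a'  n17⇒n2 (via fail)  emit P0@[18:19],P4@[19:19]
[20] read 'c'  n2⇒n3
[21] read 'c'  n3⇒n4  emit P1@[18:21]
[22] read 'a'  n4⇒n17 (via fail)  emit P4@[22:22]
[23] read 'a'  n17⇒n2 (via fail)  emit P0@[22:23],P4@[23:23]
[24] read 'a'  n2⇒n2 (via fail)  emit P0@[23:24],P4@[24:24]
[25] read 'c'  n2⇒n3
[26] read 'b'  n3⇒n6 (via fail)
[27] read 'b'  n6⇒n10  emit P3@[25:27],P7@[26:27]
[28] read 'b'  n10⇒n21 (via fail)  emit P7@[27:28]
[29] read 'b'  n21⇒n21 (via fail)  emit P7@[28:29]
[30] read 'c'  n21⇒n12 (via fail)
[31] read 'a'  n12⇒n13  emit P4@[31:31]
[32] read 'b'  n13⇒n14
[33] read 'b'  n14⇒n19 (via fail)  emit P7@[32:33]
[34] read 'b'  n19⇒n20  emit P6@[30:34],P7@[33:34]
[35] read 'b'  n20⇒n21 (via fail)  emit P7@[34:35]
[36] read 'b'  n21⇒n21 (via fail)  emit P7@[35:36]
[37] read 'c'  n21⇒n12 (via fail)
[38] read 'a'  n12⇒n13  emit P4@[38:38]
[39] read 'b'  n13⇒n14
[40] read 'c'  n14⇒n15
[41] read 'b'  n15⇒n16  emit P5@[36:41]
[42] read 'c'  n16⇒n12 (via fail)
[43] read 'b'  n12⇒n6 (via fail)
[44] read 'a'  n6⇒n7  emit P4@[44:44]
[45] read 'c'  n7⇒n8
[46] read 'b'  n8⇒n9  emit P2@[42:46]
[47] read 'c'  n9⇒n12 (via fail)
[48] read 'c'  n12⇒n5 (via fail)
[49] read 'b'  n5⇒n6
[50] read 'c'  n6⇒n12 (via fail)
[51] read 'c'  n12⇒n5 (via fail)
[52] read 'b'  n5⇒n6
[53] read 'c'  n6⇒n12 (via fail)
[54] read 'c'  n12⇒n5 (via fail)
[55] read 'c'  n5⇒n5 (via fail)
[56] read 'b'  n5⇒n6
[57] read 'b'  n6⇒n10  emit P3@[55:57],P7@[56:57]
[58] read 'a'  n10⇒n1 (via fail)  emit P4@[58:58]
[59] read 'a'  n1⇒n2  emit P0@[58:59],P4@[59:59]
[60] read 'c'  n2⇒n3
[61] read 'b'  n3⇒n6 (via fail)
[62] read 'c'  n6⇒n12 (via fail)
[63] read 'a'  n12⇒n13  emit P4@[63:63]
[64] read 'a'  n13⇒n2 (via fail)  emit P0@[63:64],P4@[64:64]
[65] read 'c'  n2⇒n3
[66] read 'c'  n3⇒n4  emit P1@[63:66]
[67] read 'c'  n4⇒n5 (via fail)
[68] read 'b'  n5⇒n6
[69] read 'c'  n6⇒n12 (via fail)
[70] read 'a'  n12⇒n13  emit P4@[70:70]
[71] read 'a'  n13⇒n2 (via fail)  emit P0@[70:71],P4@[71:71]
[72] read 'c'  n2⇒n3
[73] read 'b'  n3⇒n6 (via fail)

Result: [[1,4],[2,0],[2,4],[4,1],[5,4],[6,0],[6,4],[7,0],[7,4],[9,1],[10,4],[11,0],[11,4],[12,0],[12,4],[14,4],[15,0],[15,4],[17,1],[18,4],[19,0],[19,4],[21,1],[22,4],[23,0],[23,4],[24,0],[24,4],[27,3],[27,7],[28,7],[29,7],[31,4],[33,7],[34,6],[34,7],[35,7],[36,7],[38,4],[41,5],[44,4],[46,2],[57,3],[57,7],[58,4],[59,0],[59,4],[63,4],[64,0],[64,4],[66,1],[70,4],[71,0],[71,4]]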